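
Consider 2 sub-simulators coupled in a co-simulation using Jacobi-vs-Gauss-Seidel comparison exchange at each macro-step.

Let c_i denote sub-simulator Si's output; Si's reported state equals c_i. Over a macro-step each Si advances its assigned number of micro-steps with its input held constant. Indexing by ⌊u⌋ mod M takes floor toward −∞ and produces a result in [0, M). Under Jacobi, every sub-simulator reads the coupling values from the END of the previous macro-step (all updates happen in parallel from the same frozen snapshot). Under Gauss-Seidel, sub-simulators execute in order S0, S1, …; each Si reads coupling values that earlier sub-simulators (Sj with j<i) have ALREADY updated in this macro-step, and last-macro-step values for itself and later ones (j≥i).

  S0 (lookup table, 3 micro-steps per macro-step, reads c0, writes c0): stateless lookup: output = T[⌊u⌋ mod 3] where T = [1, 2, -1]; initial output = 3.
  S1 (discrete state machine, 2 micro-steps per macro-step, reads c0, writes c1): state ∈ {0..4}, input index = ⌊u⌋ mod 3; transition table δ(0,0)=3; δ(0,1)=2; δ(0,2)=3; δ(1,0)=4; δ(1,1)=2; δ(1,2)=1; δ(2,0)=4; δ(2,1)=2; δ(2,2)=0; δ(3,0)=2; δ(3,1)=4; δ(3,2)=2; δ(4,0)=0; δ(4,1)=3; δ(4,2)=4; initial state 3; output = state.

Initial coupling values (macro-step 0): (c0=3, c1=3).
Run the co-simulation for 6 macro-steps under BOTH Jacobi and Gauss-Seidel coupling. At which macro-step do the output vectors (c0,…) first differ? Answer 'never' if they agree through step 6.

[Jacobi] macro 1: S0 reads c0=3 → after 3×micro: 1; S1 reads c0=3 → after 2×micro: 4 ⇒ (c0=1, c1=4)
[Jacobi] macro 2: S0 reads c0=1 → after 3×micro: 2; S1 reads c0=1 → after 2×micro: 4 ⇒ (c0=2, c1=4)
[Jacobi] macro 3: S0 reads c0=2 → after 3×micro: -1; S1 reads c0=2 → after 2×micro: 4 ⇒ (c0=-1, c1=4)
[Jacobi] macro 4: S0 reads c0=-1 → after 3×micro: -1; S1 reads c0=-1 → after 2×micro: 4 ⇒ (c0=-1, c1=4)
[Jacobi] macro 5: S0 reads c0=-1 → after 3×micro: -1; S1 reads c0=-1 → after 2×micro: 4 ⇒ (c0=-1, c1=4)
[Jacobi] macro 6: S0 reads c0=-1 → after 3×micro: -1; S1 reads c0=-1 → after 2×micro: 4 ⇒ (c0=-1, c1=4)
[Gauss-Seidel] macro 1: S0 reads c0=3 → after 3×micro: 1; S1 reads c0=1 → after 2×micro: 3 ⇒ (c0=1, c1=3)
[Gauss-Seidel] macro 2: S0 reads c0=1 → after 3×micro: 2; S1 reads c0=2 → after 2×micro: 0 ⇒ (c0=2, c1=0)
[Gauss-Seidel] macro 3: S0 reads c0=2 → after 3×micro: -1; S1 reads c0=-1 → after 2×micro: 2 ⇒ (c0=-1, c1=2)
[Gauss-Seidel] macro 4: S0 reads c0=-1 → after 3×micro: -1; S1 reads c0=-1 → after 2×micro: 3 ⇒ (c0=-1, c1=3)
[Gauss-Seidel] macro 5: S0 reads c0=-1 → after 3×micro: -1; S1 reads c0=-1 → after 2×micro: 0 ⇒ (c0=-1, c1=0)
[Gauss-Seidel] macro 6: S0 reads c0=-1 → after 3×micro: -1; S1 reads c0=-1 → after 2×micro: 2 ⇒ (c0=-1, c1=2)

first divergence at macro-step: 1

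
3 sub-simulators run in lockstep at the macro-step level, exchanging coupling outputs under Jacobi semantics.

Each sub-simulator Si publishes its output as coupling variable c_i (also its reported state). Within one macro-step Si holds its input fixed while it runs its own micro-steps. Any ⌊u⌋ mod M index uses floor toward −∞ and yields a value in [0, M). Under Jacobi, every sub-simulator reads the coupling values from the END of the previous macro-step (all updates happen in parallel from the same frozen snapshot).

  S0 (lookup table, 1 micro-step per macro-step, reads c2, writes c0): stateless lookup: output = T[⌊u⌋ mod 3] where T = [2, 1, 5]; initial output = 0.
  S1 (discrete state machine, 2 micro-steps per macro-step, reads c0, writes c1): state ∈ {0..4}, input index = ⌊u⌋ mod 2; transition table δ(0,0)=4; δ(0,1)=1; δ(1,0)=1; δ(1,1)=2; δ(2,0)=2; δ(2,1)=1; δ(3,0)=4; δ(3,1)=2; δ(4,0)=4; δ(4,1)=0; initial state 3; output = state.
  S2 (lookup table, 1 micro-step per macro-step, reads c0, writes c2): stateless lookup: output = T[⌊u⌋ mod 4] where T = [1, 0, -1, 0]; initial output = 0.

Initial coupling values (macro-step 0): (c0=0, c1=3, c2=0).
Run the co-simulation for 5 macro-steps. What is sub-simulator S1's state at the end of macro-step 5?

macro 1: S0 reads c2=0 → after 1×micro: 2; S1 reads c0=0 → after 2×micro: 4; S2 reads c0=0 → after 1×micro: 1 ⇒ (c0=2, c1=4, c2=1)
macro 2: S0 reads c2=1 → after 1×micro: 1; S1 reads c0=2 → after 2×micro: 4; S2 reads c0=2 → after 1×micro: -1 ⇒ (c0=1, c1=4, c2=-1)
macro 3: S0 reads c2=-1 → after 1×micro: 5; S1 reads c0=1 → after 2×micro: 1; S2 reads c0=1 → after 1×micro: 0 ⇒ (c0=5, c1=1, c2=0)
macro 4: S0 reads c2=0 → after 1×micro: 2; S1 reads c0=5 → after 2×micro: 1; S2 reads c0=5 → after 1×micro: 0 ⇒ (c0=2, c1=1, c2=0)
macro 5: S0 reads c2=0 → after 1×micro: 2; S1 reads c0=2 → after 2×micro: 1; S2 reads c0=2 → after 1×micro: -1 ⇒ (c0=2, c1=1, c2=-1)

S1 state at macro-step 5 = 1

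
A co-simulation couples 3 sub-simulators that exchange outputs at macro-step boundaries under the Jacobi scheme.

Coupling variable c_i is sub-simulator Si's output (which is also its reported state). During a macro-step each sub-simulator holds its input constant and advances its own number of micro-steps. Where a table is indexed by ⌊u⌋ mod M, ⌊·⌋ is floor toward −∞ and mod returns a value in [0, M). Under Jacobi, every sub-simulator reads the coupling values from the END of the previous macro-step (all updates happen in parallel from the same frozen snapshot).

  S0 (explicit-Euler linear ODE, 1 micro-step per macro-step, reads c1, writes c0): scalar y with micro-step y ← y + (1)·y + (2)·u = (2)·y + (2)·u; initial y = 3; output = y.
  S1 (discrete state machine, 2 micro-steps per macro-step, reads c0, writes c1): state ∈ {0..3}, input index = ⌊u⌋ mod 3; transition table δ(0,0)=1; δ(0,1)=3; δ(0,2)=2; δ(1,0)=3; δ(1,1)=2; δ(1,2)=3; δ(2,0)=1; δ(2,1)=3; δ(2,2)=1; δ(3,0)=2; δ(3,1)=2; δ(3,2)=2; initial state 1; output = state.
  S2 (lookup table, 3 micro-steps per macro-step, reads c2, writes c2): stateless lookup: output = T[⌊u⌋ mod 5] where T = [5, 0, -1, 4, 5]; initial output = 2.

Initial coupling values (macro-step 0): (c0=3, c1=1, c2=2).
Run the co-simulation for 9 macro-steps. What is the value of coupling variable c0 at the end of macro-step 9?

macro 1: S0 reads c1=1 → after 1×micro: 8; S1 reads c0=3 → after 2×micro: 2; S2 reads c2=2 → after 3×micro: -1 ⇒ (c0=8, c1=2, c2=-1)
macro 2: S0 reads c1=2 → after 1×micro: 20; S1 reads c0=8 → after 2×micro: 3; S2 reads c2=-1 → after 3×micro: 5 ⇒ (c0=20, c1=3, c2=5)
macro 3: S0 reads c1=3 → after 1×micro: 46; S1 reads c0=20 → after 2×micro: 1; S2 reads c2=5 → after 3×micro: 5 ⇒ (c0=46, c1=1, c2=5)
macro 4: S0 reads c1=1 → after 1×micro: 94; S1 reads c0=46 → after 2×micro: 3; S2 reads c2=5 → after 3×micro: 5 ⇒ (c0=94, c1=3, c2=5)
macro 5: S0 reads c1=3 → after 1×micro: 194; S1 reads c0=94 → after 2×micro: 3; S2 reads c2=5 → after 3×micro: 5 ⇒ (c0=194, c1=3, c2=5)
macro 6: S0 reads c1=3 → after 1×micro: 394; S1 reads c0=194 → after 2×micro: 1; S2 reads c2=5 → after 3×micro: 5 ⇒ (c0=394, c1=1, c2=5)
macro 7: S0 reads c1=1 → after 1×micro: 790; S1 reads c0=394 → after 2×micro: 3; S2 reads c2=5 → after 3×micro: 5 ⇒ (c0=790, c1=3, c2=5)
macro 8: S0 reads c1=3 → after 1×micro: 1586; S1 reads c0=790 → after 2×micro: 3; S2 reads c2=5 → after 3×micro: 5 ⇒ (c0=1586, c1=3, c2=5)
macro 9: S0 reads c1=3 → after 1×micro: 3178; S1 reads c0=1586 → after 2×micro: 1; S2 reads c2=5 → after 3×micro: 5 ⇒ (c0=3178, c1=1, c2=5)

c0 at macro-step 9 = 3178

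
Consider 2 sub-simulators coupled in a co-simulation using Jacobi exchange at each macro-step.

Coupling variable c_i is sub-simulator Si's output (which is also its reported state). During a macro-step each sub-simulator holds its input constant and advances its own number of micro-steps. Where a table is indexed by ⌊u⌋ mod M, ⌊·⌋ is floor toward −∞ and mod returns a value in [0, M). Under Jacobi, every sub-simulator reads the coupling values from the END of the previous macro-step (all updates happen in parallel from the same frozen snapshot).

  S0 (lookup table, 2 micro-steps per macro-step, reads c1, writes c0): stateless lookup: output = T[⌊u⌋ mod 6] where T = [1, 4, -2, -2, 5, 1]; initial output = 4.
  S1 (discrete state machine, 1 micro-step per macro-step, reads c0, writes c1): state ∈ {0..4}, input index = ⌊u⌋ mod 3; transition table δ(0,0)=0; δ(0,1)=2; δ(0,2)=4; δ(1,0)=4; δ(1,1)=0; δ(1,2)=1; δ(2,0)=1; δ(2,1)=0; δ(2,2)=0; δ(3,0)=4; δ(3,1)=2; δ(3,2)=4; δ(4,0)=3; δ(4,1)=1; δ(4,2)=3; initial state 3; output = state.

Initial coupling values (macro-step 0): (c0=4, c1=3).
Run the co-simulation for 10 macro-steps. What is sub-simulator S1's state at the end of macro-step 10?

macro 1: S0 reads c1=3 → after 2×micro: -2; S1 reads c0=4 → after 1×micro: 2 ⇒ (c0=-2, c1=2)
macro 2: S0 reads c1=2 → after 2×micro: -2; S1 reads c0=-2 → after 1×micro: 0 ⇒ (c0=-2, c1=0)
macro 3: S0 reads c1=0 → after 2×micro: 1; S1 reads c0=-2 → after 1×micro: 2 ⇒ (c0=1, c1=2)
macro 4: S0 reads c1=2 → after 2×micro: -2; S1 reads c0=1 → after 1×micro: 0 ⇒ (c0=-2, c1=0)
macro 5: S0 reads c1=0 → after 2×micro: 1; S1 reads c0=-2 → after 1×micro: 2 ⇒ (c0=1, c1=2)
macro 6: S0 reads c1=2 → after 2×micro: -2; S1 reads c0=1 → after 1×micro: 0 ⇒ (c0=-2, c1=0)
macro 7: S0 reads c1=0 → after 2×micro: 1; S1 reads c0=-2 → after 1×micro: 2 ⇒ (c0=1, c1=2)
macro 8: S0 reads c1=2 → after 2×micro: -2; S1 reads c0=1 → after 1×micro: 0 ⇒ (c0=-2, c1=0)
macro 9: S0 reads c1=0 → after 2×micro: 1; S1 reads c0=-2 → after 1×micro: 2 ⇒ (c0=1, c1=2)
macro 10: S0 reads c1=2 → after 2×micro: -2; S1 reads c0=1 → after 1×micro: 0 ⇒ (c0=-2, c1=0)

S1 state at macro-step 10 = 0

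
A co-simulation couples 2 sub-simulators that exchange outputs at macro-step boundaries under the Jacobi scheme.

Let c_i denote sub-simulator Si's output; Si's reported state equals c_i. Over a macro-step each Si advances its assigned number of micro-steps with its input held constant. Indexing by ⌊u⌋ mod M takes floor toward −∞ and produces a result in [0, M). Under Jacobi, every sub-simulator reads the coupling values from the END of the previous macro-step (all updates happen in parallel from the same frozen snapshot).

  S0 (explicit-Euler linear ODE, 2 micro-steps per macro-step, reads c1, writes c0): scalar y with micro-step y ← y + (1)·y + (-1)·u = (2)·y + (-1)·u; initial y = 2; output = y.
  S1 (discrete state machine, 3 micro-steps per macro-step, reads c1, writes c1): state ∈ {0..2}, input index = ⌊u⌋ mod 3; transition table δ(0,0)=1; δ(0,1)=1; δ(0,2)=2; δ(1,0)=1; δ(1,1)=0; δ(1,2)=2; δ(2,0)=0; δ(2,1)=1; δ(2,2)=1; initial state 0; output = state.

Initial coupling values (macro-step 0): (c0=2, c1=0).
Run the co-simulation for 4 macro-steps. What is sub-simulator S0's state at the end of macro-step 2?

macro 1: S0 reads c1=0 → after 2×micro: 8; S1 reads c1=0 → after 3×micro: 1 ⇒ (c0=8, c1=1)
macro 2: S0 reads c1=1 → after 2×micro: 29; S1 reads c1=1 → after 3×micro: 0 ⇒ (c0=29, c1=0)
macro 3: S0 reads c1=0 → after 2×micro: 116; S1 reads c1=0 → after 3×micro: 1 ⇒ (c0=116, c1=1)
macro 4: S0 reads c1=1 → after 2×micro: 461; S1 reads c1=1 → after 3×micro: 0 ⇒ (c0=461, c1=0)

S0 state at macro-step 2 = 29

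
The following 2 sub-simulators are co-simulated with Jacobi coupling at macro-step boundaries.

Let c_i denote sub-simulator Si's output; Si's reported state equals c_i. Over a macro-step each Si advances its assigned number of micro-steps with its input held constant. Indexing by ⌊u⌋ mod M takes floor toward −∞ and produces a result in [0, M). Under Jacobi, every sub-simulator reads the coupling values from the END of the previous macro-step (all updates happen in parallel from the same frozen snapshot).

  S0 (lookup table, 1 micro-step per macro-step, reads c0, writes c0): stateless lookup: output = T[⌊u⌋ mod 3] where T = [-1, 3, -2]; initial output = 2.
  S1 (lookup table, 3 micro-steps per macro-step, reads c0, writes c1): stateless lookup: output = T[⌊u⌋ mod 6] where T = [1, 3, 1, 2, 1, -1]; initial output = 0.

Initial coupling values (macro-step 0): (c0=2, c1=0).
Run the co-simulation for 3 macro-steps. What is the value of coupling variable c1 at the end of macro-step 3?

macro 1: S0 reads c0=2 → after 1×micro: -2; S1 reads c0=2 → after 3×micro: 1 ⇒ (c0=-2, c1=1)
macro 2: S0 reads c0=-2 → after 1×micro: 3; S1 reads c0=-2 → after 3×micro: 1 ⇒ (c0=3, c1=1)
macro 3: S0 reads c0=3 → after 1×micro: -1; S1 reads c0=3 → after 3×micro: 2 ⇒ (c0=-1, c1=2)

c1 at macro-step 3 = 2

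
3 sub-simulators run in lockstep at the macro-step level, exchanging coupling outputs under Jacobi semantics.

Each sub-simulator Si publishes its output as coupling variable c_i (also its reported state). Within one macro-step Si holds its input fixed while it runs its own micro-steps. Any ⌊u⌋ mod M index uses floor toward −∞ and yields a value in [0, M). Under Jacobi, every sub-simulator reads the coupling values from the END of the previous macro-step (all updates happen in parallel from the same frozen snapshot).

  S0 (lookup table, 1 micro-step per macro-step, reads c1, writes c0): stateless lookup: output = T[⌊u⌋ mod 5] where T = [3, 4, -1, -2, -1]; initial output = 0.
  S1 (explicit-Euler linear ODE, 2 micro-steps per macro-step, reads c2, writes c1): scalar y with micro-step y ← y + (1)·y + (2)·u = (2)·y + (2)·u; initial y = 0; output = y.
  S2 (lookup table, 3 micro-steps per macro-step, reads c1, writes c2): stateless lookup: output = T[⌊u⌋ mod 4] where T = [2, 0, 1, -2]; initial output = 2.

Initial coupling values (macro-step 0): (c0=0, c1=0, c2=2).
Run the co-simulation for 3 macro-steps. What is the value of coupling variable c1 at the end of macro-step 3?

macro 1: S0 reads c1=0 → after 1×micro: 3; S1 reads c2=2 → after 2×micro: 12; S2 reads c1=0 → after 3×micro: 2 ⇒ (c0=3, c1=12, c2=2)
macro 2: S0 reads c1=12 → after 1×micro: -1; S1 reads c2=2 → after 2×micro: 60; S2 reads c1=12 → after 3×micro: 2 ⇒ (c0=-1, c1=60, c2=2)
macro 3: S0 reads c1=60 → after 1×micro: 3; S1 reads c2=2 → after 2×micro: 252; S2 reads c1=60 → after 3×micro: 2 ⇒ (c0=3, c1=252, c2=2)

c1 at macro-step 3 = 252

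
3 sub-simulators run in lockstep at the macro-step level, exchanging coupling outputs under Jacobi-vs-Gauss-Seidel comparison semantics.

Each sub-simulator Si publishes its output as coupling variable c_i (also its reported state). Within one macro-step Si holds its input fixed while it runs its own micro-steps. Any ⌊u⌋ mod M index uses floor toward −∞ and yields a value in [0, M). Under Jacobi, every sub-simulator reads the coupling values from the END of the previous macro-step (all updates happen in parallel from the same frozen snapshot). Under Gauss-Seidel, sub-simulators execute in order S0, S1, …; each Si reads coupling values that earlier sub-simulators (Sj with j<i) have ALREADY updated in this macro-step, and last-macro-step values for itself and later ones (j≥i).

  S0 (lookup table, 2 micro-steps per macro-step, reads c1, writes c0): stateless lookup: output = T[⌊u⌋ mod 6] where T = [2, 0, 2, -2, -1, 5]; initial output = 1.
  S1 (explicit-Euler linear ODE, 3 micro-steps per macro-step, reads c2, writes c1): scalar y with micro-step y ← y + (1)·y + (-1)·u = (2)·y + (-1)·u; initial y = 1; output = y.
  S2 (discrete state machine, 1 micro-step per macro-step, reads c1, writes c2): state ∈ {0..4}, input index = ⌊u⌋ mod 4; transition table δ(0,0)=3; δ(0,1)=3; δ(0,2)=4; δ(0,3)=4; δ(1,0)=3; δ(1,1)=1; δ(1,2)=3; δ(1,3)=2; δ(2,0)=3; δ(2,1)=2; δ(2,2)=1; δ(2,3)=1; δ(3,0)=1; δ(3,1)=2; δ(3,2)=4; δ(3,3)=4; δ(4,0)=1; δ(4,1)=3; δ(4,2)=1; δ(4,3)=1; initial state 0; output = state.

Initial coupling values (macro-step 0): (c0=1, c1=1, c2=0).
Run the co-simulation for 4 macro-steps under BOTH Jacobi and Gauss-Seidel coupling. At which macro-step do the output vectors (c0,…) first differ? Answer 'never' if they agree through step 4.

first divergence at macro-step: 2

[Jacobi] macro 1: S0 reads c1=1 → after 2×micro: 0; S1 reads c2=0 → after 3×micro: 8; S2 reads c1=1 → after 1×micro: 3 ⇒ (c0=0, c1=8, c2=3)
[Jacobi] macro 2: S0 reads c1=8 → after 2×micro: 2; S1 reads c2=3 → after 3×micro: 43; S2 reads c1=8 → after 1×micro: 1 ⇒ (c0=2, c1=43, c2=1)
[Jacobi] macro 3: S0 reads c1=43 → after 2×micro: 0; S1 reads c2=1 → after 3×micro: 337; S2 reads c1=43 → after 1×micro: 2 ⇒ (c0=0, c1=337, c2=2)
[Jacobi] macro 4: S0 reads c1=337 → after 2×micro: 0; S1 reads c2=2 → after 3×micro: 2682; S2 reads c1=337 → after 1×micro: 2 ⇒ (c0=0, c1=2682, c2=2)
[Gauss-Seidel] macro 1: S0 reads c1=1 → after 2×micro: 0; S1 reads c2=0 → after 3×micro: 8; S2 reads c1=8 → after 1×micro: 3 ⇒ (c0=0, c1=8, c2=3)
[Gauss-Seidel] macro 2: S0 reads c1=8 → after 2×micro: 2; S1 reads c2=3 → after 3×micro: 43; S2 reads c1=43 → after 1×micro: 4 ⇒ (c0=2, c1=43, c2=4)
[Gauss-Seidel] macro 3: S0 reads c1=43 → after 2×micro: 0; S1 reads c2=4 → after 3×micro: 316; S2 reads c1=316 → after 1×micro: 1 ⇒ (c0=0, c1=316, c2=1)
[Gauss-Seidel] macro 4: S0 reads c1=316 → after 2×micro: -1; S1 reads c2=1 → after 3×micro: 2521; S2 reads c1=2521 → after 1×micro: 1 ⇒ (c0=-1, c1=2521, c2=1)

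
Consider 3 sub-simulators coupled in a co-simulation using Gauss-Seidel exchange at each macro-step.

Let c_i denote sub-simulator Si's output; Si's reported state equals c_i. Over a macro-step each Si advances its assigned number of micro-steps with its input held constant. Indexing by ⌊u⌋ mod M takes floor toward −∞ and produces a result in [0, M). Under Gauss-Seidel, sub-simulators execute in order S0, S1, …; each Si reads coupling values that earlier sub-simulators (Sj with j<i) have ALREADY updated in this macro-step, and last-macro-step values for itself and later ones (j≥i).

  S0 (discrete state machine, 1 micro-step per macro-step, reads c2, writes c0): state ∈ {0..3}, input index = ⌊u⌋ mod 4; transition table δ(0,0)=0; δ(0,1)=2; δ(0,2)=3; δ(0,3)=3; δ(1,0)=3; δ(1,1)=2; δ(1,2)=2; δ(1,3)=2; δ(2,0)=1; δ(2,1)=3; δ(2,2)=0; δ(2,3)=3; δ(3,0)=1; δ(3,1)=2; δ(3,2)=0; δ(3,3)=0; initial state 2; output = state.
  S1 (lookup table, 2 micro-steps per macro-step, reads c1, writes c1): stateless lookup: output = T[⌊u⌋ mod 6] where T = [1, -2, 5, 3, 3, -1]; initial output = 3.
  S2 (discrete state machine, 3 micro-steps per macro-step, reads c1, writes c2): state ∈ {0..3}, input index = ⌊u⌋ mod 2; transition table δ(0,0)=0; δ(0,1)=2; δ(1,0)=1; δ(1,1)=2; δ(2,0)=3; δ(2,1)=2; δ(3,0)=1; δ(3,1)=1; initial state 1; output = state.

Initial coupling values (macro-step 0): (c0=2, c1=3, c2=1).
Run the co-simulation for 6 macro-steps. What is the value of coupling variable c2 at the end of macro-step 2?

macro 1: S0 reads c2=1 → after 1×micro: 3; S1 reads c1=3 → after 2×micro: 3; S2 reads c1=3 → after 3×micro: 2 ⇒ (c0=3, c1=3, c2=2)
macro 2: S0 reads c2=2 → after 1×micro: 0; S1 reads c1=3 → after 2×micro: 3; S2 reads c1=3 → after 3×micro: 2 ⇒ (c0=0, c1=3, c2=2)
macro 3: S0 reads c2=2 → after 1×micro: 3; S1 reads c1=3 → after 2×micro: 3; S2 reads c1=3 → after 3×micro: 2 ⇒ (c0=3, c1=3, c2=2)
macro 4: S0 reads c2=2 → after 1×micro: 0; S1 reads c1=3 → after 2×micro: 3; S2 reads c1=3 → after 3×micro: 2 ⇒ (c0=0, c1=3, c2=2)
macro 5: S0 reads c2=2 → after 1×micro: 3; S1 reads c1=3 → after 2×micro: 3; S2 reads c1=3 → after 3×micro: 2 ⇒ (c0=3, c1=3, c2=2)
macro 6: S0 reads c2=2 → after 1×micro: 0; S1 reads c1=3 → after 2×micro: 3; S2 reads c1=3 → after 3×micro: 2 ⇒ (c0=0, c1=3, c2=2)

c2 at macro-step 2 = 2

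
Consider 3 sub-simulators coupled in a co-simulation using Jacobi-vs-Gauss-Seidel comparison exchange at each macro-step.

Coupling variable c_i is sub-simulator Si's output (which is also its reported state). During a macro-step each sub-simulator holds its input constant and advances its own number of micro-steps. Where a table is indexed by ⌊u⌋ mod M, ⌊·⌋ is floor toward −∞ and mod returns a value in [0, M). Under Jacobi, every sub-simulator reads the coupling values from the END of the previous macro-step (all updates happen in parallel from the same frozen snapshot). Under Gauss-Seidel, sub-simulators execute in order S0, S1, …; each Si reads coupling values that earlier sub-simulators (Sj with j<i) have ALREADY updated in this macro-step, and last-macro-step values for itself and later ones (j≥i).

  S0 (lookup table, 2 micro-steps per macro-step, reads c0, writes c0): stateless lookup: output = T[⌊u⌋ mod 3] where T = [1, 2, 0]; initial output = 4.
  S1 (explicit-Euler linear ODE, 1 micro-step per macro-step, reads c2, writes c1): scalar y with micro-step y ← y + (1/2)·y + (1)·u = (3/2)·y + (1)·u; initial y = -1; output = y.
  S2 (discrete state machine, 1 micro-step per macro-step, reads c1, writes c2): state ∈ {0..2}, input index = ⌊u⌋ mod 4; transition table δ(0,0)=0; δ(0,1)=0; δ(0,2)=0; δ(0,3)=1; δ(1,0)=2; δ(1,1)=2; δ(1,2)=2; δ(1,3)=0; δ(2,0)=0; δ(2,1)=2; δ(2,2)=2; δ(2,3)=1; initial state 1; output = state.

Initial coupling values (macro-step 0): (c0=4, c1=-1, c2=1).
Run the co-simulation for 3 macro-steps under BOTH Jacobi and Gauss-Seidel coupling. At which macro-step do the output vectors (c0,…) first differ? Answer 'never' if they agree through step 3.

[Jacobi] macro 1: S0 reads c0=4 → after 2×micro: 2; S1 reads c2=1 → after 1×micro: -1/2; S2 reads c1=-1 → after 1×micro: 0 ⇒ (c0=2, c1=-1/2, c2=0)
[Jacobi] macro 2: S0 reads c0=2 → after 2×micro: 0; S1 reads c2=0 → after 1×micro: -3/4; S2 reads c1=-1/2 → after 1×micro: 1 ⇒ (c0=0, c1=-3/4, c2=1)
[Jacobi] macro 3: S0 reads c0=0 → after 2×micro: 1; S1 reads c2=1 → after 1×micro: -1/8; S2 reads c1=-3/4 → after 1×micro: 0 ⇒ (c0=1, c1=-1/8, c2=0)
[Gauss-Seidel] macro 1: S0 reads c0=4 → after 2×micro: 2; S1 reads c2=1 → after 1×micro: -1/2; S2 reads c1=-1/2 → after 1×micro: 0 ⇒ (c0=2, c1=-1/2, c2=0)
[Gauss-Seidel] macro 2: S0 reads c0=2 → after 2×micro: 0; S1 reads c2=0 → after 1×micro: -3/4; S2 reads c1=-3/4 → after 1×micro: 1 ⇒ (c0=0, c1=-3/4, c2=1)
[Gauss-Seidel] macro 3: S0 reads c0=0 → after 2×micro: 1; S1 reads c2=1 → after 1×micro: -1/8; S2 reads c1=-1/8 → after 1×micro: 0 ⇒ (c0=1, c1=-1/8, c2=0)

first divergence at macro-step: never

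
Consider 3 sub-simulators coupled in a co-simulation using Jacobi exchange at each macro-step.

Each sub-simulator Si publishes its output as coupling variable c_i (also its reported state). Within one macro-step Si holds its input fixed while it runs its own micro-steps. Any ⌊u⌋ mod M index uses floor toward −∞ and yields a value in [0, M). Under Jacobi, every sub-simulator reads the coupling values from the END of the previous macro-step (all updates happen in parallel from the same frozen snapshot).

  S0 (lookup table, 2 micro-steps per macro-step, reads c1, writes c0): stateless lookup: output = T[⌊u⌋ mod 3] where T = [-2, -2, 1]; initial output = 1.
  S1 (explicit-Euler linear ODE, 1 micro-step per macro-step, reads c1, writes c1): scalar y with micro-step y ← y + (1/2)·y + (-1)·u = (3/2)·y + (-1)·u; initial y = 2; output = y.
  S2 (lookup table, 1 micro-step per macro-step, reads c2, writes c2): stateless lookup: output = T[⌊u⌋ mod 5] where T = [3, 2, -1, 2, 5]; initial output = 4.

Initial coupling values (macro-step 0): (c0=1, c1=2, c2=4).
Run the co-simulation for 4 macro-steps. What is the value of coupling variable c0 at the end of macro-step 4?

c0 at macro-step 4 = -2

macro 1: S0 reads c1=2 → after 2×micro: 1; S1 reads c1=2 → after 1×micro: 1; S2 reads c2=4 → after 1×micro: 5 ⇒ (c0=1, c1=1, c2=5)
macro 2: S0 reads c1=1 → after 2×micro: -2; S1 reads c1=1 → after 1×micro: 1/2; S2 reads c2=5 → after 1×micro: 3 ⇒ (c0=-2, c1=1/2, c2=3)
macro 3: S0 reads c1=1/2 → after 2×micro: -2; S1 reads c1=1/2 → after 1×micro: 1/4; S2 reads c2=3 → after 1×micro: 2 ⇒ (c0=-2, c1=1/4, c2=2)
macro 4: S0 reads c1=1/4 → after 2×micro: -2; S1 reads c1=1/4 → after 1×micro: 1/8; S2 reads c2=2 → after 1×micro: -1 ⇒ (c0=-2, c1=1/8, c2=-1)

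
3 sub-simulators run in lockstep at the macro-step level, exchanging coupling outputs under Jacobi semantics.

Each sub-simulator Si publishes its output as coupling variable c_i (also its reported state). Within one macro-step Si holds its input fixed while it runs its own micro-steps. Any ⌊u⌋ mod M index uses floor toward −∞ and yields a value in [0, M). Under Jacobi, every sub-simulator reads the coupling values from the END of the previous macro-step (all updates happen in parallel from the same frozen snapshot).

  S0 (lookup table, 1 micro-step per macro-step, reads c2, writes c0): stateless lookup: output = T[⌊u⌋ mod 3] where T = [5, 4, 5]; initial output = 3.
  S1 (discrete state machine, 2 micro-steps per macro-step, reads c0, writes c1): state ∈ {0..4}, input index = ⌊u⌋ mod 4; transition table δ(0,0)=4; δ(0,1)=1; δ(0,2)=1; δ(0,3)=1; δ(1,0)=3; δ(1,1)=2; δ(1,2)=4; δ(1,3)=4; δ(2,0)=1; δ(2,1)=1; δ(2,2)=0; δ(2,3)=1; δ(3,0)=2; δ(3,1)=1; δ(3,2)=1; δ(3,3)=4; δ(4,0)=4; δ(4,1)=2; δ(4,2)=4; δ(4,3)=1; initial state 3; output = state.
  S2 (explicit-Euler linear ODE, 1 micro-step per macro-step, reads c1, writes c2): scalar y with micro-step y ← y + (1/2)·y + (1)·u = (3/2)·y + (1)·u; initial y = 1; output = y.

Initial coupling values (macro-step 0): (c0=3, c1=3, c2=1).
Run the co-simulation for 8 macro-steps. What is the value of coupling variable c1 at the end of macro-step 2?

macro 1: S0 reads c2=1 → after 1×micro: 4; S1 reads c0=3 → after 2×micro: 1; S2 reads c1=3 → after 1×micro: 9/2 ⇒ (c0=4, c1=1, c2=9/2)
macro 2: S0 reads c2=9/2 → after 1×micro: 4; S1 reads c0=4 → after 2×micro: 2; S2 reads c1=1 → after 1×micro: 31/4 ⇒ (c0=4, c1=2, c2=31/4)
macro 3: S0 reads c2=31/4 → after 1×micro: 4; S1 reads c0=4 → after 2×micro: 3; S2 reads c1=2 → after 1×micro: 109/8 ⇒ (c0=4, c1=3, c2=109/8)
macro 4: S0 reads c2=109/8 → after 1×micro: 4; S1 reads c0=4 → after 2×micro: 1; S2 reads c1=3 → after 1×micro: 375/16 ⇒ (c0=4, c1=1, c2=375/16)
macro 5: S0 reads c2=375/16 → after 1×micro: 5; S1 reads c0=4 → after 2×micro: 2; S2 reads c1=1 → after 1×micro: 1157/32 ⇒ (c0=5, c1=2, c2=1157/32)
macro 6: S0 reads c2=1157/32 → after 1×micro: 5; S1 reads c0=5 → after 2×micro: 2; S2 reads c1=2 → after 1×micro: 3599/64 ⇒ (c0=5, c1=2, c2=3599/64)
macro 7: S0 reads c2=3599/64 → after 1×micro: 5; S1 reads c0=5 → after 2×micro: 2; S2 reads c1=2 → after 1×micro: 11053/128 ⇒ (c0=5, c1=2, c2=11053/128)
macro 8: S0 reads c2=11053/128 → after 1×micro: 5; S1 reads c0=5 → after 2×micro: 2; S2 reads c1=2 → after 1×micro: 33671/256 ⇒ (c0=5, c1=2, c2=33671/256)

c1 at macro-step 2 = 2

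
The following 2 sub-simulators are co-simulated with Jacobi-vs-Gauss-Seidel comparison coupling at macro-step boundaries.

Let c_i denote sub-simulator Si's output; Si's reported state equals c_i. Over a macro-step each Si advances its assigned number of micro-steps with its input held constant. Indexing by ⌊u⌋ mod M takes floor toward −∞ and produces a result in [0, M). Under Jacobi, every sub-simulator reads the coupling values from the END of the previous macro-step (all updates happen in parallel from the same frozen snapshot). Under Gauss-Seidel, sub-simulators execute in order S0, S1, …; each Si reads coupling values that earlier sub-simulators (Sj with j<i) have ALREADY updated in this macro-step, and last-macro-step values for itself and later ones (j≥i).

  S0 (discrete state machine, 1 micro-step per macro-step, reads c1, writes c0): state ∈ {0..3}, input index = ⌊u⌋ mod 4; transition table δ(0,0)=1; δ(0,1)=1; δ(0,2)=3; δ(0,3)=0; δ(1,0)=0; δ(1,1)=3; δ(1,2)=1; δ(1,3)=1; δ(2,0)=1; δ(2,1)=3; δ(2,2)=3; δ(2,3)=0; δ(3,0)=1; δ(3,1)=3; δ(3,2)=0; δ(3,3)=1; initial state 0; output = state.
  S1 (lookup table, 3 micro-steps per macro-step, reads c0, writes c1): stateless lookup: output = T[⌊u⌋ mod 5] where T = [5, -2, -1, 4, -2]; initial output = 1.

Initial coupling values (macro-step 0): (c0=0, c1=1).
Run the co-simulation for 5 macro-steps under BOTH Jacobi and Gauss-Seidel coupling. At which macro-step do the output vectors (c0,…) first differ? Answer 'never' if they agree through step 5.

[Jacobi] macro 1: S0 reads c1=1 → after 1×micro: 1; S1 reads c0=0 → after 3×micro: 5 ⇒ (c0=1, c1=5)
[Jacobi] macro 2: S0 reads c1=5 → after 1×micro: 3; S1 reads c0=1 → after 3×micro: -2 ⇒ (c0=3, c1=-2)
[Jacobi] macro 3: S0 reads c1=-2 → after 1×micro: 0; S1 reads c0=3 → after 3×micro: 4 ⇒ (c0=0, c1=4)
[Jacobi] macro 4: S0 reads c1=4 → after 1×micro: 1; S1 reads c0=0 → after 3×micro: 5 ⇒ (c0=1, c1=5)
[Jacobi] macro 5: S0 reads c1=5 → after 1×micro: 3; S1 reads c0=1 → after 3×micro: -2 ⇒ (c0=3, c1=-2)
[Gauss-Seidel] macro 1: S0 reads c1=1 → after 1×micro: 1; S1 reads c0=1 → after 3×micro: -2 ⇒ (c0=1, c1=-2)
[Gauss-Seidel] macro 2: S0 reads c1=-2 → after 1×micro: 1; S1 reads c0=1 → after 3×micro: -2 ⇒ (c0=1, c1=-2)
[Gauss-Seidel] macro 3: S0 reads c1=-2 → after 1×micro: 1; S1 reads c0=1 → after 3×micro: -2 ⇒ (c0=1, c1=-2)
[Gauss-Seidel] macro 4: S0 reads c1=-2 → after 1×micro: 1; S1 reads c0=1 → after 3×micro: -2 ⇒ (c0=1, c1=-2)
[Gauss-Seidel] macro 5: S0 reads c1=-2 → after 1×micro: 1; S1 reads c0=1 → after 3×micro: -2 ⇒ (c0=1, c1=-2)

first divergence at macro-step: 1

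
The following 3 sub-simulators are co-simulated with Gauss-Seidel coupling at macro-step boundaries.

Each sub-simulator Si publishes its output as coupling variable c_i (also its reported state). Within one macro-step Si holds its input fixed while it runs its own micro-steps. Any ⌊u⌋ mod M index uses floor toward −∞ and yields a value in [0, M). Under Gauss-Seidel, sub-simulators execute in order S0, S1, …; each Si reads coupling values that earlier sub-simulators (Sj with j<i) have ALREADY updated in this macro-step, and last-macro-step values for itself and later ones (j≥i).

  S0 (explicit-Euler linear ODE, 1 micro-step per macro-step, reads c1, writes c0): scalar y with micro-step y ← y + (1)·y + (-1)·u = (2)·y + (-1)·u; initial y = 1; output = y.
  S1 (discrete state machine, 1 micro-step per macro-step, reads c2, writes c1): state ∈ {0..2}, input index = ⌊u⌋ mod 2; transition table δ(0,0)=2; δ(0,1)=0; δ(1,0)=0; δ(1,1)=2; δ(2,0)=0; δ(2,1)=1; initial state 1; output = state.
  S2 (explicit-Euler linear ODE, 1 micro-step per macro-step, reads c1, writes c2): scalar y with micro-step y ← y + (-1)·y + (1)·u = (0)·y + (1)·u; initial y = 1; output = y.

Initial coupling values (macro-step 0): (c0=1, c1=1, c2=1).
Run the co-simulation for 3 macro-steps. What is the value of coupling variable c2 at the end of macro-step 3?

macro 1: S0 reads c1=1 → after 1×micro: 1; S1 reads c2=1 → after 1×micro: 2; S2 reads c1=2 → after 1×micro: 2 ⇒ (c0=1, c1=2, c2=2)
macro 2: S0 reads c1=2 → after 1×micro: 0; S1 reads c2=2 → after 1×micro: 0; S2 reads c1=0 → after 1×micro: 0 ⇒ (c0=0, c1=0, c2=0)
macro 3: S0 reads c1=0 → after 1×micro: 0; S1 reads c2=0 → after 1×micro: 2; S2 reads c1=2 → after 1×micro: 2 ⇒ (c0=0, c1=2, c2=2)

c2 at macro-step 3 = 2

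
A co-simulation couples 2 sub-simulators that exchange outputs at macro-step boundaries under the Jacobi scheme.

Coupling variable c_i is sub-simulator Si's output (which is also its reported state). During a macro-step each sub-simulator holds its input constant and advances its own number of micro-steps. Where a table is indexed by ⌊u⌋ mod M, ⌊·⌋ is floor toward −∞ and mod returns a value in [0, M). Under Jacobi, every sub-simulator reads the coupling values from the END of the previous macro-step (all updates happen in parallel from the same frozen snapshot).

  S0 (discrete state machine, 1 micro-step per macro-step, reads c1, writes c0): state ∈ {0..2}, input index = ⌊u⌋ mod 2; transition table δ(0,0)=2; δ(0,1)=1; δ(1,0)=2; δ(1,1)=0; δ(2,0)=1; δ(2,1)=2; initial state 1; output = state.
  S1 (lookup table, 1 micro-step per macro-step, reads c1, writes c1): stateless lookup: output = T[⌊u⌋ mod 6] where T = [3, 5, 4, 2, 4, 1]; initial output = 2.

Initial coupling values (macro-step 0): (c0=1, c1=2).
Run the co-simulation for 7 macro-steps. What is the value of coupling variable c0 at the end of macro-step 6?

macro 1: S0 reads c1=2 → after 1×micro: 2; S1 reads c1=2 → after 1×micro: 4 ⇒ (c0=2, c1=4)
macro 2: S0 reads c1=4 → after 1×micro: 1; S1 reads c1=4 → after 1×micro: 4 ⇒ (c0=1, c1=4)
macro 3: S0 reads c1=4 → after 1×micro: 2; S1 reads c1=4 → after 1×micro: 4 ⇒ (c0=2, c1=4)
macro 4: S0 reads c1=4 → after 1×micro: 1; S1 reads c1=4 → after 1×micro: 4 ⇒ (c0=1, c1=4)
macro 5: S0 reads c1=4 → after 1×micro: 2; S1 reads c1=4 → after 1×micro: 4 ⇒ (c0=2, c1=4)
macro 6: S0 reads c1=4 → after 1×micro: 1; S1 reads c1=4 → after 1×micro: 4 ⇒ (c0=1, c1=4)
macro 7: S0 reads c1=4 → after 1×micro: 2; S1 reads c1=4 → after 1×micro: 4 ⇒ (c0=2, c1=4)

c0 at macro-step 6 = 1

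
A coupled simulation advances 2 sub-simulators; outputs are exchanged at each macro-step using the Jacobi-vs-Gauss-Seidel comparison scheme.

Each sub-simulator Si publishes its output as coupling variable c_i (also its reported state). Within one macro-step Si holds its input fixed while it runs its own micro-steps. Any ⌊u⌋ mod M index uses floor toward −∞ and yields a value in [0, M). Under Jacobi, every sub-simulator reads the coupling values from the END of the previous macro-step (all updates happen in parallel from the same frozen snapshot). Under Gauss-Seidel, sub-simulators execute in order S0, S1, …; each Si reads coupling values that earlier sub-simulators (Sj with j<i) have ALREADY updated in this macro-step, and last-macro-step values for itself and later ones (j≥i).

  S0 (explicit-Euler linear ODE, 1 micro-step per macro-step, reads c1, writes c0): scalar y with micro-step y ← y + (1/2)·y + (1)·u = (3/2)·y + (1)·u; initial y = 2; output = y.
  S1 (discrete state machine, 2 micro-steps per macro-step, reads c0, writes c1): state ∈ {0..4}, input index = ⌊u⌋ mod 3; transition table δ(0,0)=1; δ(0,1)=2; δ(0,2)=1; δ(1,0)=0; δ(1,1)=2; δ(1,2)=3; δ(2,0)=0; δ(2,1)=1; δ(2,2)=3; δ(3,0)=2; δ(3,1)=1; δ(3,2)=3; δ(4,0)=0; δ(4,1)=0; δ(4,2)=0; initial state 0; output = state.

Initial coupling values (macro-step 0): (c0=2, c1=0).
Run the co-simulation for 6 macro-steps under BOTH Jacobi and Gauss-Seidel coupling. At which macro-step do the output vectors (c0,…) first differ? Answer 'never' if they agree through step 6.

[Jacobi] macro 1: S0 reads c1=0 → after 1×micro: 3; S1 reads c0=2 → after 2×micro: 3 ⇒ (c0=3, c1=3)
[Jacobi] macro 2: S0 reads c1=3 → after 1×micro: 15/2; S1 reads c0=3 → after 2×micro: 0 ⇒ (c0=15/2, c1=0)
[Jacobi] macro 3: S0 reads c1=0 → after 1×micro: 45/4; S1 reads c0=15/2 → after 2×micro: 1 ⇒ (c0=45/4, c1=1)
[Jacobi] macro 4: S0 reads c1=1 → after 1×micro: 143/8; S1 reads c0=45/4 → after 2×micro: 3 ⇒ (c0=143/8, c1=3)
[Jacobi] macro 5: S0 reads c1=3 → after 1×micro: 477/16; S1 reads c0=143/8 → after 2×micro: 3 ⇒ (c0=477/16, c1=3)
[Jacobi] macro 6: S0 reads c1=3 → after 1×micro: 1527/32; S1 reads c0=477/16 → after 2×micro: 3 ⇒ (c0=1527/32, c1=3)
[Gauss-Seidel] macro 1: S0 reads c1=0 → after 1×micro: 3; S1 reads c0=3 → after 2×micro: 0 ⇒ (c0=3, c1=0)
[Gauss-Seidel] macro 2: S0 reads c1=0 → after 1×micro: 9/2; S1 reads c0=9/2 → after 2×micro: 1 ⇒ (c0=9/2, c1=1)
[Gauss-Seidel] macro 3: S0 reads c1=1 → after 1×micro: 31/4; S1 reads c0=31/4 → after 2×micro: 1 ⇒ (c0=31/4, c1=1)
[Gauss-Seidel] macro 4: S0 reads c1=1 → after 1×micro: 101/8; S1 reads c0=101/8 → after 2×micro: 1 ⇒ (c0=101/8, c1=1)
[Gauss-Seidel] macro 5: S0 reads c1=1 → after 1×micro: 319/16; S1 reads c0=319/16 → after 2×micro: 1 ⇒ (c0=319/16, c1=1)
[Gauss-Seidel] macro 6: S0 reads c1=1 → after 1×micro: 989/32; S1 reads c0=989/32 → after 2×micro: 1 ⇒ (c0=989/32, c1=1)

first divergence at macro-step: 1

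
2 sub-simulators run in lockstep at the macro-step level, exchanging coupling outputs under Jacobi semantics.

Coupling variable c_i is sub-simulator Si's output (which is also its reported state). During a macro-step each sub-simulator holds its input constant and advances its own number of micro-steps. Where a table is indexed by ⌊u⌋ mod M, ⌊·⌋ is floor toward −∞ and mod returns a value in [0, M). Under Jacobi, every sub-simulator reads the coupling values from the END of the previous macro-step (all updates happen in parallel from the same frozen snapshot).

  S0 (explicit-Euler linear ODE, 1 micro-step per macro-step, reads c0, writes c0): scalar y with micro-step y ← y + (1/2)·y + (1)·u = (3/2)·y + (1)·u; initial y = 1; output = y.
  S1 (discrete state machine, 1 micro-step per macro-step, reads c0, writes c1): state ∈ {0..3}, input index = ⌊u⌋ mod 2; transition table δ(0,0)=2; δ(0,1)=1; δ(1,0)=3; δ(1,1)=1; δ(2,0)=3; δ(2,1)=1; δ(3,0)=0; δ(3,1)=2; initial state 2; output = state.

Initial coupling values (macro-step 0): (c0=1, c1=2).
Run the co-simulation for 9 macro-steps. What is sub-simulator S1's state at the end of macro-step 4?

macro 1: S0 reads c0=1 → after 1×micro: 5/2; S1 reads c0=1 → after 1×micro: 1 ⇒ (c0=5/2, c1=1)
macro 2: S0 reads c0=5/2 → after 1×micro: 25/4; S1 reads c0=5/2 → after 1×micro: 3 ⇒ (c0=25/4, c1=3)
macro 3: S0 reads c0=25/4 → after 1×micro: 125/8; S1 reads c0=25/4 → after 1×micro: 0 ⇒ (c0=125/8, c1=0)
macro 4: S0 reads c0=125/8 → after 1×micro: 625/16; S1 reads c0=125/8 → after 1×micro: 1 ⇒ (c0=625/16, c1=1)
macro 5: S0 reads c0=625/16 → after 1×micro: 3125/32; S1 reads c0=625/16 → after 1×micro: 1 ⇒ (c0=3125/32, c1=1)
macro 6: S0 reads c0=3125/32 → after 1×micro: 15625/64; S1 reads c0=3125/32 → after 1×micro: 1 ⇒ (c0=15625/64, c1=1)
macro 7: S0 reads c0=15625/64 → after 1×micro: 78125/128; S1 reads c0=15625/64 → after 1×micro: 3 ⇒ (c0=78125/128, c1=3)
macro 8: S0 reads c0=78125/128 → after 1×micro: 390625/256; S1 reads c0=78125/128 → after 1×micro: 0 ⇒ (c0=390625/256, c1=0)
macro 9: S0 reads c0=390625/256 → after 1×micro: 1953125/512; S1 reads c0=390625/256 → after 1×micro: 1 ⇒ (c0=1953125/512, c1=1)

S1 state at macro-step 4 = 1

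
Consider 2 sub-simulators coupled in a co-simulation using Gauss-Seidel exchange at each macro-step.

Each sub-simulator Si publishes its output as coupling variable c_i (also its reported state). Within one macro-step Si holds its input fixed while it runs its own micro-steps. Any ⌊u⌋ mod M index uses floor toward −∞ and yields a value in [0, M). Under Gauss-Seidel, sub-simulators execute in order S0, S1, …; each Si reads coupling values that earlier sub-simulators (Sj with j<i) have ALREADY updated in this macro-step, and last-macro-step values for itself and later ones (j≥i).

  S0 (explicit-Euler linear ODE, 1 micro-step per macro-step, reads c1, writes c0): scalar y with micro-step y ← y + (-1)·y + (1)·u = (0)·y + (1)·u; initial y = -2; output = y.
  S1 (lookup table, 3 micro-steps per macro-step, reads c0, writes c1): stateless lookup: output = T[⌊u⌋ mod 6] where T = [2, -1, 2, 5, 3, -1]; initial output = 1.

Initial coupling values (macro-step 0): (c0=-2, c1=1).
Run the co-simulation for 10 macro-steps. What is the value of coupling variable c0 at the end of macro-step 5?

macro 1: S0 reads c1=1 → after 1×micro: 1; S1 reads c0=1 → after 3×micro: -1 ⇒ (c0=1, c1=-1)
macro 2: S0 reads c1=-1 → after 1×micro: -1; S1 reads c0=-1 → after 3×micro: -1 ⇒ (c0=-1, c1=-1)
macro 3: S0 reads c1=-1 → after 1×micro: -1; S1 reads c0=-1 → after 3×micro: -1 ⇒ (c0=-1, c1=-1)
macro 4: S0 reads c1=-1 → after 1×micro: -1; S1 reads c0=-1 → after 3×micro: -1 ⇒ (c0=-1, c1=-1)
macro 5: S0 reads c1=-1 → after 1×micro: -1; S1 reads c0=-1 → after 3×micro: -1 ⇒ (c0=-1, c1=-1)
macro 6: S0 reads c1=-1 → after 1×micro: -1; S1 reads c0=-1 → after 3×micro: -1 ⇒ (c0=-1, c1=-1)
macro 7: S0 reads c1=-1 → after 1×micro: -1; S1 reads c0=-1 → after 3×micro: -1 ⇒ (c0=-1, c1=-1)
macro 8: S0 reads c1=-1 → after 1×micro: -1; S1 reads c0=-1 → after 3×micro: -1 ⇒ (c0=-1, c1=-1)
macro 9: S0 reads c1=-1 → after 1×micro: -1; S1 reads c0=-1 → after 3×micro: -1 ⇒ (c0=-1, c1=-1)
macro 10: S0 reads c1=-1 → after 1×micro: -1; S1 reads c0=-1 → after 3×micro: -1 ⇒ (c0=-1, c1=-1)

c0 at macro-step 5 = -1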